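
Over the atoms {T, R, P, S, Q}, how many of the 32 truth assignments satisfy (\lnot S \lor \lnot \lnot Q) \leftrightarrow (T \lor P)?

Initial set: {T ((\lnot S \lor \lnot \lnot Q) \leftrightarrow (T \lor P))}.
T ((\lnot S \lor \lnot \lnot Q) \leftrightarrow (T \lor P)): β-rule — branch into T (\lnot S \lor \lnot \lnot Q), T (T \lor P)  //  F (\lnot S \lor \lnot \lnot Q), F (T \lor P).
  branch 1 (add T (\lnot S \lor \lnot \lnot Q), T (T \lor P)):
    T (\lnot S \lor \lnot \lnot Q): β-rule — branch into T \lnot S  //  T \lnot \lnot Q.
      branch 1.1 (add T \lnot S):
        T (T \lor P): β-rule — branch into T T  //  T P.
          branch 1.1.1 (add T T):
            ○ open, literals {S=0, T=1}.
          branch 1.1.2 (add T P):
            ○ open, literals {P=1, S=0}.
      branch 1.2 (add T \lnot \lnot Q):
        T \lnot \lnot Q: drop double negation, giving T Q.
        T (T \lor P): β-rule — branch into T T  //  T P.
          branch 1.2.1 (add T T):
            ○ open, literals {Q=1, T=1}.
          branch 1.2.2 (add T P):
            ○ open, literals {P=1, Q=1}.
  branch 2 (add F (\lnot S \lor \lnot \lnot Q), F (T \lor P)):
    F (\lnot S \lor \lnot \lnot Q): α-rule — add F \lnot S, F \lnot \lnot Q.
    F (T \lor P): α-rule — add F T, F P.
    F \lnot \lnot Q: drop double negation, giving F Q.
    ○ open, literals {P=0, Q=0, S=1, T=0}.
0 branches closed, 5 open.
Each open branch fixes some atoms; the unmentioned ones are free. Counting distinct full assignments: branch {S=0, T=1} (R, P, Q) contributes 8 new; branch {P=1, S=0} (T, R, Q) contributes 4 new; branch {Q=1, T=1} (R, P, S) contributes 4 new; branch {P=1, Q=1} (T, R, S) contributes 2 new; branch {P=0, Q=0, S=1, T=0} (R) contributes 2 new. Total: 20.

20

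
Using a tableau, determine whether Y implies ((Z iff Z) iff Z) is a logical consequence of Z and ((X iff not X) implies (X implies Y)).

Initial set: {T (Z and ((X iff not X) implies (X implies Y))); F (Y implies ((Z iff Z) iff Z))}.
T (Z and ((X iff not X) implies (X implies Y))): α-rule — add T Z, T ((X iff not X) implies (X implies Y)).
F (Y implies ((Z iff Z) iff Z)): α-rule — add T Y, F ((Z iff Z) iff Z).
T ((X iff not X) implies (X implies Y)): β-rule — branch into F (X iff not X)  //  T (X implies Y).
  branch 1 (add F (X iff not X)):
    F ((Z iff Z) iff Z): β-rule — branch into T (Z iff Z), F Z  //  F (Z iff Z), T Z.
      branch 1.1 (add T (Z iff Z), F Z):
        × closes — contains both Z and not Z.
      branch 1.2 (add F (Z iff Z), T Z):
        F (X iff not X): β-rule — branch into T X, F not X  //  F X, T not X.
          branch 1.2.1 (add T X, F not X):
            F (Z iff Z): β-rule — branch into T Z, F Z  //  F Z, T Z.
              branch 1.2.1.1 (add T Z, F Z):
                × closes — contains both Z and not Z.
              branch 1.2.1.2 (add F Z, T Z):
                × closes — contains both Z and not Z.
          branch 1.2.2 (add F X, T not X):
            F (Z iff Z): β-rule — branch into T Z, F Z  //  F Z, T Z.
              branch 1.2.2.1 (add T Z, F Z):
                × closes — contains both Z and not Z.
              branch 1.2.2.2 (add F Z, T Z):
                × closes — contains both Z and not Z.
  branch 2 (add T (X implies Y)):
    F ((Z iff Z) iff Z): β-rule — branch into T (Z iff Z), F Z  //  F (Z iff Z), T Z.
      branch 2.1 (add T (Z iff Z), F Z):
        × closes — contains both Z and not Z.
      branch 2.2 (add F (Z iff Z), T Z):
        T (X implies Y): β-rule — branch into F X  //  T Y.
          branch 2.2.1 (add F X):
            F (Z iff Z): β-rule — branch into T Z, F Z  //  F Z, T Z.
              branch 2.2.1.1 (add T Z, F Z):
                × closes — contains both Z and not Z.
              branch 2.2.1.2 (add F Z, T Z):
                × closes — contains both Z and not Z.
          branch 2.2.2 (add T Y):
            F (Z iff Z): β-rule — branch into T Z, F Z  //  F Z, T Z.
              branch 2.2.2.1 (add T Z, F Z):
                × closes — contains both Z and not Z.
              branch 2.2.2.2 (add F Z, T Z):
                × closes — contains both Z and not Z.
All 10 branches close.
Every branch closed, so the premises entail the conclusion.

Yes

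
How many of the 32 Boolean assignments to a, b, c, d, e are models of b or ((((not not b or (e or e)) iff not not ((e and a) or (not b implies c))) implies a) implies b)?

Initial set: {(b or ((((not not b or (e or e)) iff not not ((e and a) or (not b implies c))) implies a) implies b))}.
(b or ((((not not b or (e or e)) iff not not ((e and a) or (not b implies c))) implies a) implies b)): β-rule — branch into b  //  ((((not not b or (e or e)) iff not not ((e and a) or (not b implies c))) implies a) implies b).
  branch 1 (add b):
    ○ open, literals {b=1}.
  branch 2 (add ((((not not b or (e or e)) iff not not ((e and a) or (not b implies c))) implies a) implies b)):
    ((((not not b or (e or e)) iff not not ((e and a) or (not b implies c))) implies a) implies b): β-rule — branch into not (((not not b or (e or e)) iff not not ((e and a) or (not b implies c))) implies a)  //  b.
      branch 2.1 (add not (((not not b or (e or e)) iff not not ((e and a) or (not b implies c))) implies a)):
        not (((not not b or (e or e)) iff not not ((e and a) or (not b implies c))) implies a): α-rule — add ((not not b or (e or e)) iff not not ((e and a) or (not b implies c))), not a.
        ((not not b or (e or e)) iff not not ((e and a) or (not b implies c))): β-rule — branch into (not not b or (e or e)), not not ((e and a) or (not b implies c))  //  not (not not b or (e or e)), not not not ((e and a) or (not b implies c)).
          branch 2.1.1 (add (not not b or (e or e)), not not ((e and a) or (not b implies c))):
            not not ((e and a) or (not b implies c)): drop double negation, giving ((e and a) or (not b implies c)).
            (not not b or (e or e)): β-rule — branch into not not b  //  (e or e).
              branch 2.1.1.1 (add not not b):
                not not b: drop double negation, giving b.
                ((e and a) or (not b implies c)): β-rule — branch into (e and a)  //  (not b implies c).
                  branch 2.1.1.1.1 (add (e and a)):
                    (e and a): α-rule — add e, a.
                    × closes — contains both a and not a.
                  branch 2.1.1.1.2 (add (not b implies c)):
                    (not b implies c): β-rule — branch into not not b  //  c.
                      branch 2.1.1.1.2.1 (add not not b):
                        ○ open, literals {a=0, b=1}.
                      branch 2.1.1.1.2.2 (add c):
                        ○ open, literals {a=0, b=1, c=1}.
              branch 2.1.1.2 (add (e or e)):
                ((e and a) or (not b implies c)): β-rule — branch into (e and a)  //  (not b implies c).
                  branch 2.1.1.2.1 (add (e and a)):
                    (e and a): α-rule — add e, a.
                    × closes — contains both a and not a.
                  branch 2.1.1.2.2 (add (not b implies c)):
                    (e or e): β-rule — branch into e  //  e.
                      branch 2.1.1.2.2.1 (add e):
                        (not b implies c): β-rule — branch into not not b  //  c.
                          branch 2.1.1.2.2.1.1 (add not not b):
                            ○ open, literals {a=0, b=1, e=1}.
                          branch 2.1.1.2.2.1.2 (add c):
                            ○ open, literals {a=0, c=1, e=1}.
                      branch 2.1.1.2.2.2 (add e):
                        (not b implies c): β-rule — branch into not not b  //  c.
                          branch 2.1.1.2.2.2.1 (add not not b):
                            ○ open, literals {a=0, b=1, e=1}.
                          branch 2.1.1.2.2.2.2 (add c):
                            ○ open, literals {a=0, c=1, e=1}.
          branch 2.1.2 (add not (not not b or (e or e)), not not not ((e and a) or (not b implies c))):
            not (not not b or (e or e)): α-rule — add not not not b, not (e or e).
            not not not ((e and a) or (not b implies c)): drop double negation, giving not ((e and a) or (not b implies c)).
            not not not b: drop double negation, giving not b.
            not (e or e): α-rule — add not e, not e.
            not ((e and a) or (not b implies c)): α-rule — add not (e and a), not (not b implies c).
            not (not b implies c): α-rule — add not b, not c.
            not (e and a): β-rule — branch into not e  //  not a.
              branch 2.1.2.1 (add not e):
                ○ open, literals {a=0, b=0, c=0, e=0}.
              branch 2.1.2.2 (add not a):
                ○ open, literals {a=0, b=0, c=0, e=0}.
      branch 2.2 (add b):
        ○ open, literals {b=1}.
2 branches closed, 10 open.
Each open branch fixes some atoms; the unmentioned ones are free. Counting distinct full assignments: branch {b=1} (a, c, d, e) contributes 16 new; branch {a=0, b=1} (c, d, e) contributes 0 new; branch {a=0, b=1, c=1} (d, e) contributes 0 new; branch {a=0, b=1, e=1} (c, d) contributes 0 new; branch {a=0, c=1, e=1} (b, d) contributes 2 new; branch {a=0, b=1, e=1} (c, d) contributes 0 new; branch {a=0, c=1, e=1} (b, d) contributes 0 new; branch {a=0, b=0, c=0, e=0} (d) contributes 2 new; branch {a=0, b=0, c=0, e=0} (d) contributes 0 new; branch {b=1} (a, c, d, e) contributes 0 new. Total: 20.

20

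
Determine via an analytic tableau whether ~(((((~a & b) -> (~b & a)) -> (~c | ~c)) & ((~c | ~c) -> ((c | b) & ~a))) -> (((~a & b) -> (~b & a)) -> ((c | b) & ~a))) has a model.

Initial set: {T ~(((((~a & b) -> (~b & a)) -> (~c | ~c)) & ((~c | ~c) -> ((c | b) & ~a))) -> (((~a & b) -> (~b & a)) -> ((c | b) & ~a)))}.
T ~(((((~a & b) -> (~b & a)) -> (~c | ~c)) & ((~c | ~c) -> ((c | b) & ~a))) -> (((~a & b) -> (~b & a)) -> ((c | b) & ~a))): α-rule — add T ((((~a & b) -> (~b & a)) -> (~c | ~c)) & ((~c | ~c) -> ((c | b) & ~a))), F (((~a & b) -> (~b & a)) -> ((c | b) & ~a)).
T ((((~a & b) -> (~b & a)) -> (~c | ~c)) & ((~c | ~c) -> ((c | b) & ~a))): α-rule — add T (((~a & b) -> (~b & a)) -> (~c | ~c)), T ((~c | ~c) -> ((c | b) & ~a)).
F (((~a & b) -> (~b & a)) -> ((c | b) & ~a)): α-rule — add T ((~a & b) -> (~b & a)), F ((c | b) & ~a).
T (((~a & b) -> (~b & a)) -> (~c | ~c)): β-rule — branch into F ((~a & b) -> (~b & a))  //  T (~c | ~c).
  branch 1 (add F ((~a & b) -> (~b & a))):
    F ((~a & b) -> (~b & a)): α-rule — add T (~a & b), F (~b & a).
    T (~a & b): α-rule — add T ~a, T b.
    T ((~c | ~c) -> ((c | b) & ~a)): β-rule — branch into F (~c | ~c)  //  T ((c | b) & ~a).
      branch 1.1 (add F (~c | ~c)):
        F (~c | ~c): α-rule — add F ~c, F ~c.
        T ((~a & b) -> (~b & a)): β-rule — branch into F (~a & b)  //  T (~b & a).
          branch 1.1.1 (add F (~a & b)):
            F ((c | b) & ~a): β-rule — branch into F (c | b)  //  F ~a.
              branch 1.1.1.1 (add F (c | b)):
                F (c | b): α-rule — add F c, F b.
                × closes — contains both c and ~c.
              branch 1.1.1.2 (add F ~a):
                × closes — contains both a and ~a.
          branch 1.1.2 (add T (~b & a)):
            T (~b & a): α-rule — add T ~b, T a.
            × closes — contains both b and ~b.
      branch 1.2 (add T ((c | b) & ~a)):
        T ((c | b) & ~a): α-rule — add T (c | b), T ~a.
        T ((~a & b) -> (~b & a)): β-rule — branch into F (~a & b)  //  T (~b & a).
          branch 1.2.1 (add F (~a & b)):
            F ((c | b) & ~a): β-rule — branch into F (c | b)  //  F ~a.
              branch 1.2.1.1 (add F (c | b)):
                F (c | b): α-rule — add F c, F b.
                × closes — contains both b and ~b.
              branch 1.2.1.2 (add F ~a):
                × closes — contains both a and ~a.
          branch 1.2.2 (add T (~b & a)):
            T (~b & a): α-rule — add T ~b, T a.
            × closes — contains both b and ~b.
  branch 2 (add T (~c | ~c)):
    T ((~c | ~c) -> ((c | b) & ~a)): β-rule — branch into F (~c | ~c)  //  T ((c | b) & ~a).
      branch 2.1 (add F (~c | ~c)):
        F (~c | ~c): α-rule — add F ~c, F ~c.
        T ((~a & b) -> (~b & a)): β-rule — branch into F (~a & b)  //  T (~b & a).
          branch 2.1.1 (add F (~a & b)):
            F ((c | b) & ~a): β-rule — branch into F (c | b)  //  F ~a.
              branch 2.1.1.1 (add F (c | b)):
                F (c | b): α-rule — add F c, F b.
                × closes — contains both c and ~c.
              branch 2.1.1.2 (add F ~a):
                T (~c | ~c): β-rule — branch into T ~c  //  T ~c.
                  branch 2.1.1.2.1 (add T ~c):
                    × closes — contains both c and ~c.
                  branch 2.1.1.2.2 (add T ~c):
                    × closes — contains both c and ~c.
          branch 2.1.2 (add T (~b & a)):
            T (~b & a): α-rule — add T ~b, T a.
            F ((c | b) & ~a): β-rule — branch into F (c | b)  //  F ~a.
              branch 2.1.2.1 (add F (c | b)):
                F (c | b): α-rule — add F c, F b.
                × closes — contains both c and ~c.
              branch 2.1.2.2 (add F ~a):
                T (~c | ~c): β-rule — branch into T ~c  //  T ~c.
                  branch 2.1.2.2.1 (add T ~c):
                    × closes — contains both c and ~c.
                  branch 2.1.2.2.2 (add T ~c):
                    × closes — contains both c and ~c.
      branch 2.2 (add T ((c | b) & ~a)):
        T ((c | b) & ~a): α-rule — add T (c | b), T ~a.
        T ((~a & b) -> (~b & a)): β-rule — branch into F (~a & b)  //  T (~b & a).
          branch 2.2.1 (add F (~a & b)):
            F ((c | b) & ~a): β-rule — branch into F (c | b)  //  F ~a.
              branch 2.2.1.1 (add F (c | b)):
                F (c | b): α-rule — add F c, F b.
                T (~c | ~c): β-rule — branch into T ~c  //  T ~c.
                  branch 2.2.1.1.1 (add T ~c):
                    T (c | b): β-rule — branch into T c  //  T b.
                      branch 2.2.1.1.1.1 (add T c):
                        × closes — contains both c and ~c.
                      branch 2.2.1.1.1.2 (add T b):
                        × closes — contains both b and ~b.
                  branch 2.2.1.1.2 (add T ~c):
                    T (c | b): β-rule — branch into T c  //  T b.
                      branch 2.2.1.1.2.1 (add T c):
                        × closes — contains both c and ~c.
                      branch 2.2.1.1.2.2 (add T b):
                        × closes — contains both b and ~b.
              branch 2.2.1.2 (add F ~a):
                × closes — contains both a and ~a.
          branch 2.2.2 (add T (~b & a)):
            T (~b & a): α-rule — add T ~b, T a.
            × closes — contains both a and ~a.
All 18 branches close.
Every branch closed; the formula is unsatisfiable.

Unsatisfiable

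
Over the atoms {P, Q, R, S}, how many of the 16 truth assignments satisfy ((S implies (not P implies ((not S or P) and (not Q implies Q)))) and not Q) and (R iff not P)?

Initial set: {(((S implies (not P implies ((not S or P) and (not Q implies Q)))) and not Q) and (R iff not P))}.
(((S implies (not P implies ((not S or P) and (not Q implies Q)))) and not Q) and (R iff not P)): α-rule — add ((S implies (not P implies ((not S or P) and (not Q implies Q)))) and not Q), (R iff not P).
((S implies (not P implies ((not S or P) and (not Q implies Q)))) and not Q): α-rule — add (S implies (not P implies ((not S or P) and (not Q implies Q)))), not Q.
(R iff not P): β-rule — branch into R, not P  //  not R, not not P.
  branch 1 (add R, not P):
    (S implies (not P implies ((not S or P) and (not Q implies Q)))): β-rule — branch into not S  //  (not P implies ((not S or P) and (not Q implies Q))).
      branch 1.1 (add not S):
        ○ open, literals {P=F, Q=F, R=T, S=F}.
      branch 1.2 (add (not P implies ((not S or P) and (not Q implies Q)))):
        (not P implies ((not S or P) and (not Q implies Q))): β-rule — branch into not not P  //  ((not S or P) and (not Q implies Q)).
          branch 1.2.1 (add not not P):
            × closes — contains both P and not P.
          branch 1.2.2 (add ((not S or P) and (not Q implies Q))):
            ((not S or P) and (not Q implies Q)): α-rule — add (not S or P), (not Q implies Q).
            (not S or P): β-rule — branch into not S  //  P.
              branch 1.2.2.1 (add not S):
                (not Q implies Q): β-rule — branch into not not Q  //  Q.
                  branch 1.2.2.1.1 (add not not Q):
                    × closes — contains both Q and not Q.
                  branch 1.2.2.1.2 (add Q):
                    × closes — contains both Q and not Q.
              branch 1.2.2.2 (add P):
                × closes — contains both P and not P.
  branch 2 (add not R, not not P):
    (S implies (not P implies ((not S or P) and (not Q implies Q)))): β-rule — branch into not S  //  (not P implies ((not S or P) and (not Q implies Q))).
      branch 2.1 (add not S):
        ○ open, literals {P=T, Q=F, R=F, S=F}.
      branch 2.2 (add (not P implies ((not S or P) and (not Q implies Q)))):
        (not P implies ((not S or P) and (not Q implies Q))): β-rule — branch into not not P  //  ((not S or P) and (not Q implies Q)).
          branch 2.2.1 (add not not P):
            ○ open, literals {P=T, Q=F, R=F}.
          branch 2.2.2 (add ((not S or P) and (not Q implies Q))):
            ((not S or P) and (not Q implies Q)): α-rule — add (not S or P), (not Q implies Q).
            (not S or P): β-rule — branch into not S  //  P.
              branch 2.2.2.1 (add not S):
                (not Q implies Q): β-rule — branch into not not Q  //  Q.
                  branch 2.2.2.1.1 (add not not Q):
                    × closes — contains both Q and not Q.
                  branch 2.2.2.1.2 (add Q):
                    × closes — contains both Q and not Q.
              branch 2.2.2.2 (add P):
                (not Q implies Q): β-rule — branch into not not Q  //  Q.
                  branch 2.2.2.2.1 (add not not Q):
                    × closes — contains both Q and not Q.
                  branch 2.2.2.2.2 (add Q):
                    × closes — contains both Q and not Q.
8 branches closed, 3 open.
Each open branch fixes some atoms; the unmentioned ones are free. Counting distinct full assignments: branch {P=F, Q=F, R=T, S=F} (none free) contributes 1 new; branch {P=T, Q=F, R=F, S=F} (none free) contributes 1 new; branch {P=T, Q=F, R=F} (S) contributes 1 new. Total: 3.

3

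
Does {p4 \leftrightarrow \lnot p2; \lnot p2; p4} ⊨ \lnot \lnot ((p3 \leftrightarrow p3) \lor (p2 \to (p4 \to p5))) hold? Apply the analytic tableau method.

Initial set: {(p4 \leftrightarrow \lnot p2); \lnot p2; p4; \lnot \lnot \lnot ((p3 \leftrightarrow p3) \lor (p2 \to (p4 \to p5)))}.
\lnot \lnot \lnot ((p3 \leftrightarrow p3) \lor (p2 \to (p4 \to p5))): drop double negation, giving \lnot ((p3 \leftrightarrow p3) \lor (p2 \to (p4 \to p5))).
\lnot ((p3 \leftrightarrow p3) \lor (p2 \to (p4 \to p5))): α-rule — add \lnot (p3 \leftrightarrow p3), \lnot (p2 \to (p4 \to p5)).
\lnot (p2 \to (p4 \to p5)): α-rule — add p2, \lnot (p4 \to p5).
× closes — contains both p2 and \lnot p2.
All 1 branch closes.
Every branch closed, so the premises entail the conclusion.

Yes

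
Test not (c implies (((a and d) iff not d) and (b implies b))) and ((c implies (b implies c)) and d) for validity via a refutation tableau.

Assume the negation and expand:
Initial set: {not (not (c implies (((a and d) iff not d) and (b implies b))) and ((c implies (b implies c)) and d))}.
not (not (c implies (((a and d) iff not d) and (b implies b))) and ((c implies (b implies c)) and d)): β-rule — branch into not not (c implies (((a and d) iff not d) and (b implies b)))  //  not ((c implies (b implies c)) and d).
  branch 1 (add not not (c implies (((a and d) iff not d) and (b implies b)))):
    not not (c implies (((a and d) iff not d) and (b implies b))): β-rule — branch into not c  //  (((a and d) iff not d) and (b implies b)).
      branch 1.1 (add not c):
        ○ open, literals {c=F}.
      branch 1.2 (add (((a and d) iff not d) and (b implies b))):
        (((a and d) iff not d) and (b implies b)): α-rule — add ((a and d) iff not d), (b implies b).
        ((a and d) iff not d): β-rule — branch into (a and d), not d  //  not (a and d), not not d.
          branch 1.2.1 (add (a and d), not d):
            (a and d): α-rule — add a, d.
            × closes — contains both d and not d.
          branch 1.2.2 (add not (a and d), not not d):
            (b implies b): β-rule — branch into not b  //  b.
              branch 1.2.2.1 (add not b):
                not (a and d): β-rule — branch into not a  //  not d.
                  branch 1.2.2.1.1 (add not a):
                    ○ open, literals {a=F, b=F, d=T}.
                  branch 1.2.2.1.2 (add not d):
                    × closes — contains both d and not d.
              branch 1.2.2.2 (add b):
                not (a and d): β-rule — branch into not a  //  not d.
                  branch 1.2.2.2.1 (add not a):
                    ○ open, literals {a=F, b=T, d=T}.
                  branch 1.2.2.2.2 (add not d):
                    × closes — contains both d and not d.
  branch 2 (add not ((c implies (b implies c)) and d)):
    not ((c implies (b implies c)) and d): β-rule — branch into not (c implies (b implies c))  //  not d.
      branch 2.1 (add not (c implies (b implies c))):
        not (c implies (b implies c)): α-rule — add c, not (b implies c).
        not (b implies c): α-rule — add b, not c.
        × closes — contains both c and not c.
      branch 2.2 (add not d):
        ○ open, literals {d=F}.
4 branches closed, 4 open.
An open branch gives a countermodel: c=F (unmentioned atoms arbitrary); under it the original formula is false.

Not valid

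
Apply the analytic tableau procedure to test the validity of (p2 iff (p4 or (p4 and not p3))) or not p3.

Not valid

Assume the negation and expand:
Initial set: {F ((p2 iff (p4 or (p4 and not p3))) or not p3)}.
F ((p2 iff (p4 or (p4 and not p3))) or not p3): α-rule — add F (p2 iff (p4 or (p4 and not p3))), F not p3.
F (p2 iff (p4 or (p4 and not p3))): β-rule — branch into T p2, F (p4 or (p4 and not p3))  //  F p2, T (p4 or (p4 and not p3)).
  branch 1 (add T p2, F (p4 or (p4 and not p3))):
    F (p4 or (p4 and not p3)): α-rule — add F p4, F (p4 and not p3).
    F (p4 and not p3): β-rule — branch into F p4  //  F not p3.
      branch 1.1 (add F p4):
        ○ open, literals {p2=1, p3=1, p4=0}.
      branch 1.2 (add F not p3):
        ○ open, literals {p2=1, p3=1, p4=0}.
  branch 2 (add F p2, T (p4 or (p4 and not p3))):
    T (p4 or (p4 and not p3)): β-rule — branch into T p4  //  T (p4 and not p3).
      branch 2.1 (add T p4):
        ○ open, literals {p2=0, p3=1, p4=1}.
      branch 2.2 (add T (p4 and not p3)):
        T (p4 and not p3): α-rule — add T p4, T not p3.
        × closes — contains both p3 and not p3.
1 branch closed, 3 open.
An open branch gives a countermodel: p2=1, p3=1, p4=0 (unmentioned atoms arbitrary); under it the original formula is false.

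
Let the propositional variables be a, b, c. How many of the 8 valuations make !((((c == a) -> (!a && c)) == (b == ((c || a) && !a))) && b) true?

5

Initial set: {!((((c == a) -> (!a && c)) == (b == ((c || a) && !a))) && b)}.
!((((c == a) -> (!a && c)) == (b == ((c || a) && !a))) && b): β-rule — branch into !(((c == a) -> (!a && c)) == (b == ((c || a) && !a)))  //  !b.
  branch 1 (add !(((c == a) -> (!a && c)) == (b == ((c || a) && !a)))):
    !(((c == a) -> (!a && c)) == (b == ((c || a) && !a))): β-rule — branch into ((c == a) -> (!a && c)), !(b == ((c || a) && !a))  //  !((c == a) -> (!a && c)), (b == ((c || a) && !a)).
      branch 1.1 (add ((c == a) -> (!a && c)), !(b == ((c || a) && !a))):
        ((c == a) -> (!a && c)): β-rule — branch into !(c == a)  //  (!a && c).
          branch 1.1.1 (add !(c == a)):
            !(b == ((c || a) && !a)): β-rule — branch into b, !((c || a) && !a)  //  !b, ((c || a) && !a).
              branch 1.1.1.1 (add b, !((c || a) && !a)):
                !(c == a): β-rule — branch into c, !a  //  !c, a.
                  branch 1.1.1.1.1 (add c, !a):
                    !((c || a) && !a): β-rule — branch into !(c || a)  //  !!a.
                      branch 1.1.1.1.1.1 (add !(c || a)):
                        !(c || a): α-rule — add !c, !a.
                        × closes — contains both c and !c.
                      branch 1.1.1.1.1.2 (add !!a):
                        × closes — contains both a and !a.
                  branch 1.1.1.1.2 (add !c, a):
                    !((c || a) && !a): β-rule — branch into !(c || a)  //  !!a.
                      branch 1.1.1.1.2.1 (add !(c || a)):
                        !(c || a): α-rule — add !c, !a.
                        × closes — contains both a and !a.
                      branch 1.1.1.1.2.2 (add !!a):
                        ○ open, literals {a=true, b=true, c=false}.
              branch 1.1.1.2 (add !b, ((c || a) && !a)):
                ((c || a) && !a): α-rule — add (c || a), !a.
                !(c == a): β-rule — branch into c, !a  //  !c, a.
                  branch 1.1.1.2.1 (add c, !a):
                    (c || a): β-rule — branch into c  //  a.
                      branch 1.1.1.2.1.1 (add c):
                        ○ open, literals {a=false, b=false, c=true}.
                      branch 1.1.1.2.1.2 (add a):
                        × closes — contains both a and !a.
                  branch 1.1.1.2.2 (add !c, a):
                    × closes — contains both a and !a.
          branch 1.1.2 (add (!a && c)):
            (!a && c): α-rule — add !a, c.
            !(b == ((c || a) && !a)): β-rule — branch into b, !((c || a) && !a)  //  !b, ((c || a) && !a).
              branch 1.1.2.1 (add b, !((c || a) && !a)):
                !((c || a) && !a): β-rule — branch into !(c || a)  //  !!a.
                  branch 1.1.2.1.1 (add !(c || a)):
                    !(c || a): α-rule — add !c, !a.
                    × closes — contains both c and !c.
                  branch 1.1.2.1.2 (add !!a):
                    × closes — contains both a and !a.
              branch 1.1.2.2 (add !b, ((c || a) && !a)):
                ((c || a) && !a): α-rule — add (c || a), !a.
                (c || a): β-rule — branch into c  //  a.
                  branch 1.1.2.2.1 (add c):
                    ○ open, literals {a=false, b=false, c=true}.
                  branch 1.1.2.2.2 (add a):
                    × closes — contains both a and !a.
      branch 1.2 (add !((c == a) -> (!a && c)), (b == ((c || a) && !a))):
        !((c == a) -> (!a && c)): α-rule — add (c == a), !(!a && c).
        (b == ((c || a) && !a)): β-rule — branch into b, ((c || a) && !a)  //  !b, !((c || a) && !a).
          branch 1.2.1 (add b, ((c || a) && !a)):
            ((c || a) && !a): α-rule — add (c || a), !a.
            (c == a): β-rule — branch into c, a  //  !c, !a.
              branch 1.2.1.1 (add c, a):
                × closes — contains both a and !a.
              branch 1.2.1.2 (add !c, !a):
                !(!a && c): β-rule — branch into !!a  //  !c.
                  branch 1.2.1.2.1 (add !!a):
                    × closes — contains both a and !a.
                  branch 1.2.1.2.2 (add !c):
                    (c || a): β-rule — branch into c  //  a.
                      branch 1.2.1.2.2.1 (add c):
                        × closes — contains both c and !c.
                      branch 1.2.1.2.2.2 (add a):
                        × closes — contains both a and !a.
          branch 1.2.2 (add !b, !((c || a) && !a)):
            (c == a): β-rule — branch into c, a  //  !c, !a.
              branch 1.2.2.1 (add c, a):
                !(!a && c): β-rule — branch into !!a  //  !c.
                  branch 1.2.2.1.1 (add !!a):
                    !((c || a) && !a): β-rule — branch into !(c || a)  //  !!a.
                      branch 1.2.2.1.1.1 (add !(c || a)):
                        !(c || a): α-rule — add !c, !a.
                        × closes — contains both c and !c.
                      branch 1.2.2.1.1.2 (add !!a):
                        ○ open, literals {a=true, b=false, c=true}.
                  branch 1.2.2.1.2 (add !c):
                    × closes — contains both c and !c.
              branch 1.2.2.2 (add !c, !a):
                !(!a && c): β-rule — branch into !!a  //  !c.
                  branch 1.2.2.2.1 (add !!a):
                    × closes — contains both a and !a.
                  branch 1.2.2.2.2 (add !c):
                    !((c || a) && !a): β-rule — branch into !(c || a)  //  !!a.
                      branch 1.2.2.2.2.1 (add !(c || a)):
                        !(c || a): α-rule — add !c, !a.
                        ○ open, literals {a=false, b=false, c=false}.
                      branch 1.2.2.2.2.2 (add !!a):
                        × closes — contains both a and !a.
  branch 2 (add !b):
    ○ open, literals {b=false}.
16 branches closed, 6 open.
Each open branch fixes some atoms; the unmentioned ones are free. Counting distinct full assignments: branch {a=true, b=true, c=false} (none free) contributes 1 new; branch {a=false, b=false, c=true} (none free) contributes 1 new; branch {a=false, b=false, c=true} (none free) contributes 0 new; branch {a=true, b=false, c=true} (none free) contributes 1 new; branch {a=false, b=false, c=false} (none free) contributes 1 new; branch {b=false} (a, c) contributes 1 new. Total: 5.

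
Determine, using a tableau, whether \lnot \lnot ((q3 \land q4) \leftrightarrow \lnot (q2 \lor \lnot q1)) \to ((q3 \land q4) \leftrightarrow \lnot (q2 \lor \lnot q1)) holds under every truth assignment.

Valid

Assume the negation and expand:
Initial set: {F (\lnot \lnot ((q3 \land q4) \leftrightarrow \lnot (q2 \lor \lnot q1)) \to ((q3 \land q4) \leftrightarrow \lnot (q2 \lor \lnot q1)))}.
F (\lnot \lnot ((q3 \land q4) \leftrightarrow \lnot (q2 \lor \lnot q1)) \to ((q3 \land q4) \leftrightarrow \lnot (q2 \lor \lnot q1))): α-rule — add T \lnot \lnot ((q3 \land q4) \leftrightarrow \lnot (q2 \lor \lnot q1)), F ((q3 \land q4) \leftrightarrow \lnot (q2 \lor \lnot q1)).
T \lnot \lnot ((q3 \land q4) \leftrightarrow \lnot (q2 \lor \lnot q1)): drop double negation, giving T ((q3 \land q4) \leftrightarrow \lnot (q2 \lor \lnot q1)).
F ((q3 \land q4) \leftrightarrow \lnot (q2 \lor \lnot q1)): β-rule — branch into T (q3 \land q4), F \lnot (q2 \lor \lnot q1)  //  F (q3 \land q4), T \lnot (q2 \lor \lnot q1).
  branch 1 (add T (q3 \land q4), F \lnot (q2 \lor \lnot q1)):
    T (q3 \land q4): α-rule — add T q3, T q4.
    T ((q3 \land q4) \leftrightarrow \lnot (q2 \lor \lnot q1)): β-rule — branch into T (q3 \land q4), T \lnot (q2 \lor \lnot q1)  //  F (q3 \land q4), F \lnot (q2 \lor \lnot q1).
      branch 1.1 (add T (q3 \land q4), T \lnot (q2 \lor \lnot q1)):
        T (q3 \land q4): α-rule — add T q3, T q4.
        T \lnot (q2 \lor \lnot q1): α-rule — add F q2, F \lnot q1.
        F \lnot (q2 \lor \lnot q1): β-rule — branch into T q2  //  T \lnot q1.
          branch 1.1.1 (add T q2):
            × closes — contains both q2 and \lnot q2.
          branch 1.1.2 (add T \lnot q1):
            × closes — contains both q1 and \lnot q1.
      branch 1.2 (add F (q3 \land q4), F \lnot (q2 \lor \lnot q1)):
        F \lnot (q2 \lor \lnot q1): β-rule — branch into T q2  //  T \lnot q1.
          branch 1.2.1 (add T q2):
            F (q3 \land q4): β-rule — branch into F q3  //  F q4.
              branch 1.2.1.1 (add F q3):
                × closes — contains both q3 and \lnot q3.
              branch 1.2.1.2 (add F q4):
                × closes — contains both q4 and \lnot q4.
          branch 1.2.2 (add T \lnot q1):
            F (q3 \land q4): β-rule — branch into F q3  //  F q4.
              branch 1.2.2.1 (add F q3):
                × closes — contains both q3 and \lnot q3.
              branch 1.2.2.2 (add F q4):
                × closes — contains both q4 and \lnot q4.
  branch 2 (add F (q3 \land q4), T \lnot (q2 \lor \lnot q1)):
    T \lnot (q2 \lor \lnot q1): α-rule — add F q2, F \lnot q1.
    T ((q3 \land q4) \leftrightarrow \lnot (q2 \lor \lnot q1)): β-rule — branch into T (q3 \land q4), T \lnot (q2 \lor \lnot q1)  //  F (q3 \land q4), F \lnot (q2 \lor \lnot q1).
      branch 2.1 (add T (q3 \land q4), T \lnot (q2 \lor \lnot q1)):
        T (q3 \land q4): α-rule — add T q3, T q4.
        T \lnot (q2 \lor \lnot q1): α-rule — add F q2, F \lnot q1.
        F (q3 \land q4): β-rule — branch into F q3  //  F q4.
          branch 2.1.1 (add F q3):
            × closes — contains both q3 and \lnot q3.
          branch 2.1.2 (add F q4):
            × closes — contains both q4 and \lnot q4.
      branch 2.2 (add F (q3 \land q4), F \lnot (q2 \lor \lnot q1)):
        F (q3 \land q4): β-rule — branch into F q3  //  F q4.
          branch 2.2.1 (add F q3):
            F (q3 \land q4): β-rule — branch into F q3  //  F q4.
              branch 2.2.1.1 (add F q3):
                F \lnot (q2 \lor \lnot q1): β-rule — branch into T q2  //  T \lnot q1.
                  branch 2.2.1.1.1 (add T q2):
                    × closes — contains both q2 and \lnot q2.
                  branch 2.2.1.1.2 (add T \lnot q1):
                    × closes — contains both q1 and \lnot q1.
              branch 2.2.1.2 (add F q4):
                F \lnot (q2 \lor \lnot q1): β-rule — branch into T q2  //  T \lnot q1.
                  branch 2.2.1.2.1 (add T q2):
                    × closes — contains both q2 and \lnot q2.
                  branch 2.2.1.2.2 (add T \lnot q1):
                    × closes — contains both q1 and \lnot q1.
          branch 2.2.2 (add F q4):
            F (q3 \land q4): β-rule — branch into F q3  //  F q4.
              branch 2.2.2.1 (add F q3):
                F \lnot (q2 \lor \lnot q1): β-rule — branch into T q2  //  T \lnot q1.
                  branch 2.2.2.1.1 (add T q2):
                    × closes — contains both q2 and \lnot q2.
                  branch 2.2.2.1.2 (add T \lnot q1):
                    × closes — contains both q1 and \lnot q1.
              branch 2.2.2.2 (add F q4):
                F \lnot (q2 \lor \lnot q1): β-rule — branch into T q2  //  T \lnot q1.
                  branch 2.2.2.2.1 (add T q2):
                    × closes — contains both q2 and \lnot q2.
                  branch 2.2.2.2.2 (add T \lnot q1):
                    × closes — contains both q1 and \lnot q1.
All 16 branches close.
Every branch closed, so the negation is unsatisfiable and the formula is valid.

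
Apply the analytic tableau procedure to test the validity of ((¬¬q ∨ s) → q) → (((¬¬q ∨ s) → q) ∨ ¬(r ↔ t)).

Assume the negation and expand:
Initial set: {¬(((¬¬q ∨ s) → q) → (((¬¬q ∨ s) → q) ∨ ¬(r ↔ t)))}.
¬(((¬¬q ∨ s) → q) → (((¬¬q ∨ s) → q) ∨ ¬(r ↔ t))): α-rule — add ((¬¬q ∨ s) → q), ¬(((¬¬q ∨ s) → q) ∨ ¬(r ↔ t)).
¬(((¬¬q ∨ s) → q) ∨ ¬(r ↔ t)): α-rule — add ¬((¬¬q ∨ s) → q), ¬¬(r ↔ t).
¬((¬¬q ∨ s) → q): α-rule — add (¬¬q ∨ s), ¬q.
((¬¬q ∨ s) → q): β-rule — branch into ¬(¬¬q ∨ s)  //  q.
  branch 1 (add ¬(¬¬q ∨ s)):
    ¬(¬¬q ∨ s): α-rule — add ¬¬¬q, ¬s.
    ¬¬¬q: drop double negation, giving ¬q.
    ¬¬(r ↔ t): β-rule — branch into r, t  //  ¬r, ¬t.
      branch 1.1 (add r, t):
        (¬¬q ∨ s): β-rule — branch into ¬¬q  //  s.
          branch 1.1.1 (add ¬¬q):
            ¬¬q: drop double negation, giving q.
            × closes — contains both q and ¬q.
          branch 1.1.2 (add s):
            × closes — contains both s and ¬s.
      branch 1.2 (add ¬r, ¬t):
        (¬¬q ∨ s): β-rule — branch into ¬¬q  //  s.
          branch 1.2.1 (add ¬¬q):
            ¬¬q: drop double negation, giving q.
            × closes — contains both q and ¬q.
          branch 1.2.2 (add s):
            × closes — contains both s and ¬s.
  branch 2 (add q):
    × closes — contains both q and ¬q.
All 5 branches close.
Every branch closed, so the negation is unsatisfiable and the formula is valid.

Valid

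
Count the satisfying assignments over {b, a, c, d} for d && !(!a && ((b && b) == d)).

6

Initial set: {(d && !(!a && ((b && b) == d)))}.
(d && !(!a && ((b && b) == d))): α-rule — add d, !(!a && ((b && b) == d)).
!(!a && ((b && b) == d)): β-rule — branch into !!a  //  !((b && b) == d).
  branch 1 (add !!a):
    ○ open, literals {a=1, d=1}.
  branch 2 (add !((b && b) == d)):
    !((b && b) == d): β-rule — branch into (b && b), !d  //  !(b && b), d.
      branch 2.1 (add (b && b), !d):
        × closes — contains both d and !d.
      branch 2.2 (add !(b && b), d):
        !(b && b): β-rule — branch into !b  //  !b.
          branch 2.2.1 (add !b):
            ○ open, literals {b=0, d=1}.
          branch 2.2.2 (add !b):
            ○ open, literals {b=0, d=1}.
1 branch closed, 3 open.
Each open branch fixes some atoms; the unmentioned ones are free. Counting distinct full assignments: branch {a=1, d=1} (b, c) contributes 4 new; branch {b=0, d=1} (a, c) contributes 2 new; branch {b=0, d=1} (a, c) contributes 0 new. Total: 6.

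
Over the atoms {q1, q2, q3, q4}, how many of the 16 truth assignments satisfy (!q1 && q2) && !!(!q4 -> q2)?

Initial set: {((!q1 && q2) && !!(!q4 -> q2))}.
((!q1 && q2) && !!(!q4 -> q2)): α-rule — add (!q1 && q2), !!(!q4 -> q2).
(!q1 && q2): α-rule — add !q1, q2.
!!(!q4 -> q2): drop double negation, giving (!q4 -> q2).
(!q4 -> q2): β-rule — branch into !!q4  //  q2.
  branch 1 (add !!q4):
    ○ open, literals {q1=F, q2=T, q4=T}.
  branch 2 (add q2):
    ○ open, literals {q1=F, q2=T}.
0 branches closed, 2 open.
Each open branch fixes some atoms; the unmentioned ones are free. Counting distinct full assignments: branch {q1=F, q2=T, q4=T} (q3) contributes 2 new; branch {q1=F, q2=T} (q3, q4) contributes 2 new. Total: 4.

4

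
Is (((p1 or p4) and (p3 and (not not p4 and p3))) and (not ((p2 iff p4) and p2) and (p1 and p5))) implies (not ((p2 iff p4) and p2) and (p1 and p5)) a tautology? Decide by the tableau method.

Assume the negation and expand:
Initial set: {not ((((p1 or p4) and (p3 and (not not p4 and p3))) and (not ((p2 iff p4) and p2) and (p1 and p5))) implies (not ((p2 iff p4) and p2) and (p1 and p5)))}.
not ((((p1 or p4) and (p3 and (not not p4 and p3))) and (not ((p2 iff p4) and p2) and (p1 and p5))) implies (not ((p2 iff p4) and p2) and (p1 and p5))): α-rule — add (((p1 or p4) and (p3 and (not not p4 and p3))) and (not ((p2 iff p4) and p2) and (p1 and p5))), not (not ((p2 iff p4) and p2) and (p1 and p5)).
(((p1 or p4) and (p3 and (not not p4 and p3))) and (not ((p2 iff p4) and p2) and (p1 and p5))): α-rule — add ((p1 or p4) and (p3 and (not not p4 and p3))), (not ((p2 iff p4) and p2) and (p1 and p5)).
((p1 or p4) and (p3 and (not not p4 and p3))): α-rule — add (p1 or p4), (p3 and (not not p4 and p3)).
(not ((p2 iff p4) and p2) and (p1 and p5)): α-rule — add not ((p2 iff p4) and p2), (p1 and p5).
(p3 and (not not p4 and p3)): α-rule — add p3, (not not p4 and p3).
(p1 and p5): α-rule — add p1, p5.
(not not p4 and p3): α-rule — add not not p4, p3.
not not p4: drop double negation, giving p4.
not (not ((p2 iff p4) and p2) and (p1 and p5)): β-rule — branch into not not ((p2 iff p4) and p2)  //  not (p1 and p5).
  branch 1 (add not not ((p2 iff p4) and p2)):
    not not ((p2 iff p4) and p2): α-rule — add (p2 iff p4), p2.
    (p1 or p4): β-rule — branch into p1  //  p4.
      branch 1.1 (add p1):
        not ((p2 iff p4) and p2): β-rule — branch into not (p2 iff p4)  //  not p2.
          branch 1.1.1 (add not (p2 iff p4)):
            (p2 iff p4): β-rule — branch into p2, p4  //  not p2, not p4.
              branch 1.1.1.1 (add p2, p4):
                not (p2 iff p4): β-rule — branch into p2, not p4  //  not p2, p4.
                  branch 1.1.1.1.1 (add p2, not p4):
                    × closes — contains both p4 and not p4.
                  branch 1.1.1.1.2 (add not p2, p4):
                    × closes — contains both p2 and not p2.
              branch 1.1.1.2 (add not p2, not p4):
                × closes — contains both p2 and not p2.
          branch 1.1.2 (add not p2):
            × closes — contains both p2 and not p2.
      branch 1.2 (add p4):
        not ((p2 iff p4) and p2): β-rule — branch into not (p2 iff p4)  //  not p2.
          branch 1.2.1 (add not (p2 iff p4)):
            (p2 iff p4): β-rule — branch into p2, p4  //  not p2, not p4.
              branch 1.2.1.1 (add p2, p4):
                not (p2 iff p4): β-rule — branch into p2, not p4  //  not p2, p4.
                  branch 1.2.1.1.1 (add p2, not p4):
                    × closes — contains both p4 and not p4.
                  branch 1.2.1.1.2 (add not p2, p4):
                    × closes — contains both p2 and not p2.
              branch 1.2.1.2 (add not p2, not p4):
                × closes — contains both p2 and not p2.
          branch 1.2.2 (add not p2):
            × closes — contains both p2 and not p2.
  branch 2 (add not (p1 and p5)):
    (p1 or p4): β-rule — branch into p1  //  p4.
      branch 2.1 (add p1):
        not ((p2 iff p4) and p2): β-rule — branch into not (p2 iff p4)  //  not p2.
          branch 2.1.1 (add not (p2 iff p4)):
            not (p1 and p5): β-rule — branch into not p1  //  not p5.
              branch 2.1.1.1 (add not p1):
                × closes — contains both p1 and not p1.
              branch 2.1.1.2 (add not p5):
                × closes — contains both p5 and not p5.
          branch 2.1.2 (add not p2):
            not (p1 and p5): β-rule — branch into not p1  //  not p5.
              branch 2.1.2.1 (add not p1):
                × closes — contains both p1 and not p1.
              branch 2.1.2.2 (add not p5):
                × closes — contains both p5 and not p5.
      branch 2.2 (add p4):
        not ((p2 iff p4) and p2): β-rule — branch into not (p2 iff p4)  //  not p2.
          branch 2.2.1 (add not (p2 iff p4)):
            not (p1 and p5): β-rule — branch into not p1  //  not p5.
              branch 2.2.1.1 (add not p1):
                × closes — contains both p1 and not p1.
              branch 2.2.1.2 (add not p5):
                × closes — contains both p5 and not p5.
          branch 2.2.2 (add not p2):
            not (p1 and p5): β-rule — branch into not p1  //  not p5.
              branch 2.2.2.1 (add not p1):
                × closes — contains both p1 and not p1.
              branch 2.2.2.2 (add not p5):
                × closes — contains both p5 and not p5.
All 16 branches close.
Every branch closed, so the negation is unsatisfiable and the formula is valid.

Valid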